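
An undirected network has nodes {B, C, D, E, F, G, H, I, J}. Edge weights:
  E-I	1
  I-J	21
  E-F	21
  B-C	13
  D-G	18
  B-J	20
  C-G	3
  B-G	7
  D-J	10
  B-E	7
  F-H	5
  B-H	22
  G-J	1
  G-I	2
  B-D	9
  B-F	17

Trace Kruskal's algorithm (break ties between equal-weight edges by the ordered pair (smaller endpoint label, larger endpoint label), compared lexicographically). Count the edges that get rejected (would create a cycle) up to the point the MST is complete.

Sort edges by weight, then run Kruskal:
E-I (1): add — endpoints in different components.
G-J (1): add — endpoints in different components.
G-I (2): add — endpoints in different components.
C-G (3): add — endpoints in different components.
F-H (5): add — endpoints in different components.
B-E (7): add — endpoints in different components.
B-G (7): skip — B and G already connected.
B-D (9): add — endpoints in different components.
D-J (10): skip — D and J already connected.
B-C (13): skip — B and C already connected.
B-F (17): add — endpoints in different components.
Edges rejected before the tree was complete: 3.

3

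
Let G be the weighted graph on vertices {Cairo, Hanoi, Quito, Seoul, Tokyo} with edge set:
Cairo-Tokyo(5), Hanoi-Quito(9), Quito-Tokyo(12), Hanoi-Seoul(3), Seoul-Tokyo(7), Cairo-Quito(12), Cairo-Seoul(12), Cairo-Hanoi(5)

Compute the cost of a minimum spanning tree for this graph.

Prim, starting at Seoul.
Step 1: cheapest edge leaving the tree is Hanoi-Seoul (3); add Hanoi.
Step 2: cheapest edge leaving the tree is Cairo-Hanoi (5); add Cairo.
Step 3: cheapest edge leaving the tree is Cairo-Tokyo (5); add Tokyo.
Step 4: cheapest edge leaving the tree is Hanoi-Quito (9); add Quito.
MST edges: Hanoi-Seoul, Cairo-Hanoi, Cairo-Tokyo, Hanoi-Quito; total weight 3+5+5+9 = 22.

22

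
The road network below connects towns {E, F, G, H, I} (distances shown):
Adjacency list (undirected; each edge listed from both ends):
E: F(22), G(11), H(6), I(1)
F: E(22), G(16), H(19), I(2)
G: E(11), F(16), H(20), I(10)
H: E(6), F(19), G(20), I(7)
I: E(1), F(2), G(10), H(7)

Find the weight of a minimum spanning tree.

Kruskal: consider edges lightest-first.
E—I (1): add — endpoints in different components.
F—I (2): add — endpoints in different components.
E—H (6): add — endpoints in different components.
H—I (7): skip — H and I already connected.
G—I (10): add — endpoints in different components.
MST edges: E—I, F—I, E—H, G—I; total weight 1+2+6+10 = 19.

19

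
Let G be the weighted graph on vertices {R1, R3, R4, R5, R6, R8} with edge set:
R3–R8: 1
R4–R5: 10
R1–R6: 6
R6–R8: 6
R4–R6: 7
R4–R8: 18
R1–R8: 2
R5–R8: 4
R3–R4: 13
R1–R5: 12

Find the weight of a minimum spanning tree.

20

Grow the tree from R4 using Prim:
Step 1: frontier [R4–R6 7, R4–R5 10, R3–R4 13, R4–R8 18] → take R4–R6 (7); add R6.
Step 2: frontier [R4–R5 10, R3–R4 13, R4–R8 18, R1–R6 6, R6–R8 6] → take R1–R6 (6); add R1.
Step 3: frontier [R1–R8 2, R1–R5 12, R4–R5 10, R3–R4 13, R4–R8 18, R6–R8 6] → take R1–R8 (2); add R8.
Step 4: frontier [R1–R5 12, R4–R5 10, R3–R4 13, R3–R8 1, R5–R8 4] → take R3–R8 (1); add R3.
Step 5: frontier [R1–R5 12, R4–R5 10, R5–R8 4] → take R5–R8 (4); add R5.
MST edges: R4–R6, R1–R6, R1–R8, R3–R8, R5–R8; total weight 7+6+2+1+4 = 20.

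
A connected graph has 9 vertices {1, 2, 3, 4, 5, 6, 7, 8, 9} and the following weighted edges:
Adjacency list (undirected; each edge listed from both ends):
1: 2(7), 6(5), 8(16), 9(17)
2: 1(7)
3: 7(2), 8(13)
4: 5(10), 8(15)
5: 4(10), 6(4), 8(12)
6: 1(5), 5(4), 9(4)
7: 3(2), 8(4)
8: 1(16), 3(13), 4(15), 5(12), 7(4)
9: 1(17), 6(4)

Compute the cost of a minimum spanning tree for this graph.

Kruskal's algorithm — process edges by increasing weight (ties by edge label):
3 7 (2): add — endpoints in different components.
5 6 (4): add — endpoints in different components.
6 9 (4): add — endpoints in different components.
7 8 (4): add — endpoints in different components.
1 6 (5): add — endpoints in different components.
1 2 (7): add — endpoints in different components.
4 5 (10): add — endpoints in different components.
5 8 (12): add — endpoints in different components.
MST edges: 3 7, 5 6, 6 9, 7 8, 1 6, 1 2, 4 5, 5 8; total weight 2+4+4+4+5+7+10+12 = 48.

48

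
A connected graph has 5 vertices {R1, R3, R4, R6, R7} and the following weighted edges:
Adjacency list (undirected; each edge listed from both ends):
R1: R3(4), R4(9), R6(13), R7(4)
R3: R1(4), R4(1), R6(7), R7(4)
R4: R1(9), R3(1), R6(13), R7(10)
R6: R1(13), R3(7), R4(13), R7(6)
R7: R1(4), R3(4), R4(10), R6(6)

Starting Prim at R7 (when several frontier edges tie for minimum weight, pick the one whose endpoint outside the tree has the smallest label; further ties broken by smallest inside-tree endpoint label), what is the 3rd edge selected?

Grow the tree from R7 using Prim:
Step 1: frontier [R1–R7 4, R3–R7 4, R6–R7 6, R4–R7 10] → take R1–R7 (4); add R1.
Step 2: frontier [R1–R3 4, R1–R4 9, R1–R6 13, R3–R7 4, R6–R7 6, R4–R7 10] → take R1–R3 (4); add R3.
Step 3: frontier [R1–R4 9, R1–R6 13, R3–R4 1, R3–R6 7, R6–R7 6, R4–R7 10] → take R3–R4 (1); add R4.
Step 4: frontier [R1–R6 13, R3–R6 7, R4–R6 13, R6–R7 6] → take R6–R7 (6); add R6.
The 3rd edge added is R3–R4.

R3-R4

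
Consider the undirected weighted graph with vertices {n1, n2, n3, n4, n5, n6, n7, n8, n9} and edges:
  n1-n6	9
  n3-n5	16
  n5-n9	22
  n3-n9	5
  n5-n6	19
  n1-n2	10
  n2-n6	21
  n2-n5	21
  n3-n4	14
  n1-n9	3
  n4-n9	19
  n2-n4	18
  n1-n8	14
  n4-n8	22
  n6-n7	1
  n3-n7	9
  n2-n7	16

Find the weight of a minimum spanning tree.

72

Kruskal's algorithm — process edges by increasing weight (ties by edge label):
n6-n7 (1): add — endpoints in different components.
n1-n9 (3): add — endpoints in different components.
n3-n9 (5): add — endpoints in different components.
n1-n6 (9): add — endpoints in different components.
n3-n7 (9): skip — n3 and n7 already connected.
n1-n2 (10): add — endpoints in different components.
n1-n8 (14): add — endpoints in different components.
n3-n4 (14): add — endpoints in different components.
n2-n7 (16): skip — n2 and n7 already connected.
n3-n5 (16): add — endpoints in different components.
MST edges: n6-n7, n1-n9, n3-n9, n1-n6, n1-n2, n1-n8, n3-n4, n3-n5; total weight 1+3+5+9+10+14+14+16 = 72.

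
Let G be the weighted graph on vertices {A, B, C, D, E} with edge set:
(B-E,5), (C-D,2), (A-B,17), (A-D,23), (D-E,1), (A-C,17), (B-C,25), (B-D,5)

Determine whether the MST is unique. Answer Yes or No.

Sort edges by weight, then run Kruskal:
D-E (1): add. Components now {A} {B} {C} {D,E}
C-D (2): add. Components now {A} {B} {C,D,E}
B-D (5): add. Components now {A} {B,C,D,E}
B-E (5): skip — B and E already connected.
A-B (17): add. Components now {A,B,C,D,E}
Non-tree edge A-C has weight 17, equal to the heaviest edge on its tree cycle — swapping gives another MST of the same weight. Not unique.

No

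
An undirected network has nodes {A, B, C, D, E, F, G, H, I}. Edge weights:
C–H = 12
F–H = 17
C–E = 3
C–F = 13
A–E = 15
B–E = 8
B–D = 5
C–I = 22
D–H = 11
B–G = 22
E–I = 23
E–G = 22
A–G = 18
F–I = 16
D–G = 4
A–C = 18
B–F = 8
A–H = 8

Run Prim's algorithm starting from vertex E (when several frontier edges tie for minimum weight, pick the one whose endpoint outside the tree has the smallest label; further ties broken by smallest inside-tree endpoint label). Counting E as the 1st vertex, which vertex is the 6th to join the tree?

Prim's algorithm from E:
Step 1: cheapest edge leaving the tree is C–E (3); add C.
Step 2: cheapest edge leaving the tree is B–E (8); add B.
Step 3: cheapest edge leaving the tree is B–D (5); add D.
Step 4: cheapest edge leaving the tree is D–G (4); add G.
Step 5: cheapest edge leaving the tree is B–F (8); add F.
Step 6: cheapest edge leaving the tree is D–H (11); add H.
Step 7: cheapest edge leaving the tree is A–H (8); add A.
Step 8: cheapest edge leaving the tree is F–I (16); add I.
Vertex order: E, C, B, D, G, F, H, A, I. The 6th vertex is F.

F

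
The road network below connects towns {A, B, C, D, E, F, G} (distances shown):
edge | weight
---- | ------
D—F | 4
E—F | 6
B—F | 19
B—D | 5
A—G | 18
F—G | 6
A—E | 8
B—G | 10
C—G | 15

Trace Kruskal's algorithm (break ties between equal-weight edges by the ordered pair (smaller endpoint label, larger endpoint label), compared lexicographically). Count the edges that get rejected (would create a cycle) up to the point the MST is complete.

1

Kruskal: consider edges lightest-first.
D—F (4): add — endpoints in different components.
B—D (5): add — endpoints in different components.
E—F (6): add — endpoints in different components.
F—G (6): add — endpoints in different components.
A—E (8): add — endpoints in different components.
B—G (10): skip — B and G already connected.
C—G (15): add — endpoints in different components.
Edges rejected before the tree was complete: 1.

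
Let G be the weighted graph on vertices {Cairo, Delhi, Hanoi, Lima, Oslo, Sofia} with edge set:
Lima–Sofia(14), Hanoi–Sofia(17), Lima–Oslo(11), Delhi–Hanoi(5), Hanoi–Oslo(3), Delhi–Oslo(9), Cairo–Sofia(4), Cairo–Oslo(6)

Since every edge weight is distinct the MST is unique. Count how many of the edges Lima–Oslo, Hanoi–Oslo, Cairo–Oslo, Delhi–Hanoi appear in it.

Kruskal: consider edges lightest-first.
Hanoi–Oslo (3): add — endpoints in different components.
Cairo–Sofia (4): add — endpoints in different components.
Delhi–Hanoi (5): add — endpoints in different components.
Cairo–Oslo (6): add — endpoints in different components.
Delhi–Oslo (9): skip — Delhi and Oslo already connected.
Lima–Oslo (11): add — endpoints in different components.
MST edge set: {Hanoi–Oslo, Cairo–Sofia, Delhi–Hanoi, Cairo–Oslo, Lima–Oslo}.
Of the listed edges, {Lima–Oslo, Hanoi–Oslo, Cairo–Oslo, Delhi–Hanoi} are in the MST → 4.

4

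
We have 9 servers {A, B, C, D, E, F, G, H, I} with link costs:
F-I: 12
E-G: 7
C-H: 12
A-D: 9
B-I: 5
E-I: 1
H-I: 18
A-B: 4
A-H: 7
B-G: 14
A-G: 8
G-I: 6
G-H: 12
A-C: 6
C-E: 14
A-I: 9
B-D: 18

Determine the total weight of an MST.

50

Grow the tree from F using Prim:
Step 1: cheapest edge leaving the tree is F-I (12); add I.
Step 2: cheapest edge leaving the tree is E-I (1); add E.
Step 3: cheapest edge leaving the tree is B-I (5); add B.
Step 4: cheapest edge leaving the tree is A-B (4); add A.
Step 5: cheapest edge leaving the tree is A-C (6); add C.
Step 6: cheapest edge leaving the tree is G-I (6); add G.
Step 7: cheapest edge leaving the tree is A-H (7); add H.
Step 8: cheapest edge leaving the tree is A-D (9); add D.
MST edges: F-I, E-I, B-I, A-B, A-C, G-I, A-H, A-D; total weight 12+1+5+4+6+6+7+9 = 50.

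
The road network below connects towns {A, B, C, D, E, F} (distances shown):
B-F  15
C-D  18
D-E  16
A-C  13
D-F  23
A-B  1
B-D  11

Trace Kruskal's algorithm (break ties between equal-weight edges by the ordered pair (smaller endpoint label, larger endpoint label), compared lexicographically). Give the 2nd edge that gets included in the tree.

Kruskal: consider edges lightest-first.
A-B (1): add. Components now {A,B} {C} {D} {E} {F}
B-D (11): add. Components now {A,B,D} {C} {E} {F}
A-C (13): add. Components now {A,B,C,D} {E} {F}
B-F (15): add. Components now {A,B,C,D,F} {E}
D-E (16): add. Components now {A,B,C,D,E,F}
The 2nd edge added is B-D.

B-D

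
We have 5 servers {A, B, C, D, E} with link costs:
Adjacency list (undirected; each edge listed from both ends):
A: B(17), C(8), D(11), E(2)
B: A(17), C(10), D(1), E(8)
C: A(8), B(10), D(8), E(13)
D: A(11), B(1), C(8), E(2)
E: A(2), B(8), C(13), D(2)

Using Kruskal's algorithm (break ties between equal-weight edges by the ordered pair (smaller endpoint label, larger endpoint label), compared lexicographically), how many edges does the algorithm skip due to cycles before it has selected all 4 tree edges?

Sort edges by weight, then run Kruskal:
B—D (1): add. Components now {A} {B,D} {C} {E}
A—E (2): add. Components now {A,E} {B,D} {C}
D—E (2): add. Components now {A,B,D,E} {C}
A—C (8): add. Components now {A,B,C,D,E}
Edges rejected before the tree was complete: 0.

0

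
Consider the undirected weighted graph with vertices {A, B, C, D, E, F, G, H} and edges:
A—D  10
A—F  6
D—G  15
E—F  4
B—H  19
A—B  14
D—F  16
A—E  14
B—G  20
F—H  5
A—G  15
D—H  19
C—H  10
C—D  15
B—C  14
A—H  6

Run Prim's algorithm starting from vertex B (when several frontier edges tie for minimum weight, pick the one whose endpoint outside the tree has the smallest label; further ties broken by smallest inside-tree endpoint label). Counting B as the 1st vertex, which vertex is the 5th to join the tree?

H

Prim, starting at B.
Step 1: cheapest edge leaving the tree is A—B (14); add A.
Step 2: cheapest edge leaving the tree is A—F (6); add F.
Step 3: cheapest edge leaving the tree is E—F (4); add E.
Step 4: cheapest edge leaving the tree is F—H (5); add H.
Step 5: cheapest edge leaving the tree is C—H (10); add C.
Step 6: cheapest edge leaving the tree is A—D (10); add D.
Step 7: cheapest edge leaving the tree is A—G (15); add G.
Vertex order: B, A, F, E, H, C, D, G. The 5th vertex is H.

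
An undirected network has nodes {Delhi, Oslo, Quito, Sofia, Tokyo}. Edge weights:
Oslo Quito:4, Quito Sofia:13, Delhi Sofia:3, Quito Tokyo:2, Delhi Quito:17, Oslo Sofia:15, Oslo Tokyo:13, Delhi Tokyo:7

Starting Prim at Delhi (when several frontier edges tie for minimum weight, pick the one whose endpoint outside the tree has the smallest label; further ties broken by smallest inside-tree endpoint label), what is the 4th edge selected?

Prim, starting at Delhi.
Step 1: cheapest edge leaving the tree is Delhi Sofia (3); add Sofia.
Step 2: cheapest edge leaving the tree is Delhi Tokyo (7); add Tokyo.
Step 3: cheapest edge leaving the tree is Quito Tokyo (2); add Quito.
Step 4: cheapest edge leaving the tree is Oslo Quito (4); add Oslo.
The 4th edge added is Oslo Quito.

Oslo-Quito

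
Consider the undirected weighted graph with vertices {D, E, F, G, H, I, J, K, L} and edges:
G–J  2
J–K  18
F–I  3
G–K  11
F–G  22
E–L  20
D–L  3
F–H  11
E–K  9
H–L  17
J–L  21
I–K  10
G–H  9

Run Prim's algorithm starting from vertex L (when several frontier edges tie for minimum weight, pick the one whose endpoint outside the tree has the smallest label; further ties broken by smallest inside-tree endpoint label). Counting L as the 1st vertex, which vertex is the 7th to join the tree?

Prim, starting at L.
Step 1: cheapest edge leaving the tree is D–L (3); add D.
Step 2: cheapest edge leaving the tree is H–L (17); add H.
Step 3: cheapest edge leaving the tree is G–H (9); add G.
Step 4: cheapest edge leaving the tree is G–J (2); add J.
Step 5: cheapest edge leaving the tree is F–H (11); add F.
Step 6: cheapest edge leaving the tree is F–I (3); add I.
Step 7: cheapest edge leaving the tree is I–K (10); add K.
Step 8: cheapest edge leaving the tree is E–K (9); add E.
Vertex order: L, D, H, G, J, F, I, K, E. The 7th vertex is I.

I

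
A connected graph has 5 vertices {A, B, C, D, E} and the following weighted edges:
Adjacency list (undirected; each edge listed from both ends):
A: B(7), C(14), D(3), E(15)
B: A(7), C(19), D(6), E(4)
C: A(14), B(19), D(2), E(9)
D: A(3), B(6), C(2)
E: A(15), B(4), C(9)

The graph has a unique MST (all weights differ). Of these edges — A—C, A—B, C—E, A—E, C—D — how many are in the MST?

1

Kruskal's algorithm — process edges by increasing weight (ties by edge label):
C—D (2): add — endpoints in different components.
A—D (3): add — endpoints in different components.
B—E (4): add — endpoints in different components.
B—D (6): add — endpoints in different components.
MST edge set: {C—D, A—D, B—E, B—D}.
Of the listed edges, {C—D} are in the MST → 1.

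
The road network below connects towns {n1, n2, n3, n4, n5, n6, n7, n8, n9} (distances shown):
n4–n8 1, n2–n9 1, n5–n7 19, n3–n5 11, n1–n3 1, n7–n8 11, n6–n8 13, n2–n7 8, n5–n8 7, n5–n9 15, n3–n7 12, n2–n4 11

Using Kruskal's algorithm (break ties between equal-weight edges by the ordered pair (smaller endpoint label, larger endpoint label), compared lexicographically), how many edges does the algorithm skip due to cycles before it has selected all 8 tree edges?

Kruskal: consider edges lightest-first.
n1–n3 (1): add — endpoints in different components.
n2–n9 (1): add — endpoints in different components.
n4–n8 (1): add — endpoints in different components.
n5–n8 (7): add — endpoints in different components.
n2–n7 (8): add — endpoints in different components.
n2–n4 (11): add — endpoints in different components.
n3–n5 (11): add — endpoints in different components.
n7–n8 (11): skip — n8 and n7 already connected.
n3–n7 (12): skip — n7 and n3 already connected.
n6–n8 (13): add — endpoints in different components.
Edges rejected before the tree was complete: 2.

2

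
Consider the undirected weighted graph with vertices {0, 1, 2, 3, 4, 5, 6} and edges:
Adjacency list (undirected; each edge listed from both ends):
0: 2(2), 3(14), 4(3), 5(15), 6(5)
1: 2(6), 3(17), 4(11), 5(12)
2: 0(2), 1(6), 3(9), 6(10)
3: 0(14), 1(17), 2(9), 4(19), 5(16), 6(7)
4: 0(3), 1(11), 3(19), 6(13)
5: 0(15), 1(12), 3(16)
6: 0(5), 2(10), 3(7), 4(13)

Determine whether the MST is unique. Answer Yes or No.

Kruskal: consider edges lightest-first.
0-2 (2): add — endpoints in different components.
0-4 (3): add — endpoints in different components.
0-6 (5): add — endpoints in different components.
1-2 (6): add — endpoints in different components.
3-6 (7): add — endpoints in different components.
2-3 (9): skip — 2 and 3 already connected.
2-6 (10): skip — 2 and 6 already connected.
1-4 (11): skip — 1 and 4 already connected.
1-5 (12): add — endpoints in different components.
Every non-tree edge has weight strictly greater than the heaviest edge on the tree path between its endpoints, so the MST is unique.

Yes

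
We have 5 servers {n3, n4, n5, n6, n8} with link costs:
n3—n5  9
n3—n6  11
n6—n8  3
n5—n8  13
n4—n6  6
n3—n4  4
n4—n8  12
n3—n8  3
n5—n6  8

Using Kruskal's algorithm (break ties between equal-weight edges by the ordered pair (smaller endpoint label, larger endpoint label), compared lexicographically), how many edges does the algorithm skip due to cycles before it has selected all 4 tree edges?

Sort edges by weight, then run Kruskal:
n3—n8 (3): add — endpoints in different components.
n6—n8 (3): add — endpoints in different components.
n3—n4 (4): add — endpoints in different components.
n4—n6 (6): skip — n4 and n6 already connected.
n5—n6 (8): add — endpoints in different components.
Edges rejected before the tree was complete: 1.

1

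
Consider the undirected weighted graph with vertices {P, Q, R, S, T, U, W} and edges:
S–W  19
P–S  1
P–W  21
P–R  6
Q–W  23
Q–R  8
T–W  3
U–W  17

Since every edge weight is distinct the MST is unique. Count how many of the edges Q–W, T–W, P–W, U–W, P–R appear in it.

Kruskal: consider edges lightest-first.
P–S (1): add — endpoints in different components.
T–W (3): add — endpoints in different components.
P–R (6): add — endpoints in different components.
Q–R (8): add — endpoints in different components.
U–W (17): add — endpoints in different components.
S–W (19): add — endpoints in different components.
MST edge set: {P–S, T–W, P–R, Q–R, U–W, S–W}.
Of the listed edges, {T–W, U–W, P–R} are in the MST → 3.

3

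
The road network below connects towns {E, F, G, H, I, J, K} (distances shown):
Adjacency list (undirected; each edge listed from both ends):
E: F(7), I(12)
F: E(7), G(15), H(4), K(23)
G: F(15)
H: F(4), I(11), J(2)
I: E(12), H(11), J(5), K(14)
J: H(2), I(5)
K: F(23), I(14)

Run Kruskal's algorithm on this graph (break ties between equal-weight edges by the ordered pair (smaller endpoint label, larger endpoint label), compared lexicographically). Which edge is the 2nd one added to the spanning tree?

F-H

Kruskal's algorithm — process edges by increasing weight (ties by edge label):
H-J (2): add — endpoints in different components.
F-H (4): add — endpoints in different components.
I-J (5): add — endpoints in different components.
E-F (7): add — endpoints in different components.
H-I (11): skip — H and I already connected.
E-I (12): skip — E and I already connected.
I-K (14): add — endpoints in different components.
F-G (15): add — endpoints in different components.
The 2nd edge added is F-H.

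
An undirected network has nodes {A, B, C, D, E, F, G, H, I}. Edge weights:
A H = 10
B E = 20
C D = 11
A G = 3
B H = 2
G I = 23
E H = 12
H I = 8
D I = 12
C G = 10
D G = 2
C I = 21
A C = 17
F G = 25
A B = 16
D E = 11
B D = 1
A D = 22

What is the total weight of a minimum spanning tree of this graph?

Prim's algorithm from D:
Step 1: cheapest edge leaving the tree is B D (1); add B.
Step 2: cheapest edge leaving the tree is D G (2); add G.
Step 3: cheapest edge leaving the tree is B H (2); add H.
Step 4: cheapest edge leaving the tree is A G (3); add A.
Step 5: cheapest edge leaving the tree is H I (8); add I.
Step 6: cheapest edge leaving the tree is C G (10); add C.
Step 7: cheapest edge leaving the tree is D E (11); add E.
Step 8: cheapest edge leaving the tree is F G (25); add F.
MST edges: B D, D G, B H, A G, H I, C G, D E, F G; total weight 1+2+2+3+8+10+11+25 = 62.

62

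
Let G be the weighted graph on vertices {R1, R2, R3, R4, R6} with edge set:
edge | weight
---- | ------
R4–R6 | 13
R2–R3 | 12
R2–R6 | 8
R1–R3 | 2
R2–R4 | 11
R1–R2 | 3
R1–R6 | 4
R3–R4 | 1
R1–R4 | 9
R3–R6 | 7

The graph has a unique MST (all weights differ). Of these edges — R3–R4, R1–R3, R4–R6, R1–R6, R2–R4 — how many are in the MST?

3

Sort edges by weight, then run Kruskal:
R3–R4 (1): add — endpoints in different components.
R1–R3 (2): add — endpoints in different components.
R1–R2 (3): add — endpoints in different components.
R1–R6 (4): add — endpoints in different components.
MST edge set: {R3–R4, R1–R3, R1–R2, R1–R6}.
Of the listed edges, {R3–R4, R1–R3, R1–R6} are in the MST → 3.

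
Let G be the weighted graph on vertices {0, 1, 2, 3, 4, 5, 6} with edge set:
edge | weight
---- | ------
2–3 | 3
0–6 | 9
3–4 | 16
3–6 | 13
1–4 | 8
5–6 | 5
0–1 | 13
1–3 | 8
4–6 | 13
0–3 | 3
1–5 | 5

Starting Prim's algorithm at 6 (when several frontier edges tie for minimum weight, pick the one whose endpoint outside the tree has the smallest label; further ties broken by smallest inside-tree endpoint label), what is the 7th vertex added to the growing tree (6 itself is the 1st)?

4

Prim's algorithm from 6:
Step 1: frontier [5–6 5, 0–6 9, 3–6 13, 4–6 13] → take 5–6 (5); add 5.
Step 2: frontier [1–5 5, 0–6 9, 3–6 13, 4–6 13] → take 1–5 (5); add 1.
Step 3: frontier [1–3 8, 1–4 8, 0–1 13, 0–6 9, 3–6 13, 4–6 13] → take 1–3 (8); add 3.
Step 4: frontier [1–4 8, 0–1 13, 0–3 3, 2–3 3, 3–4 16, 0–6 9, 4–6 13] → take 0–3 (3); add 0.
Step 5: frontier [1–4 8, 2–3 3, 3–4 16, 4–6 13] → take 2–3 (3); add 2.
Step 6: frontier [1–4 8, 3–4 16, 4–6 13] → take 1–4 (8); add 4.
Vertex order: 6, 5, 1, 3, 0, 2, 4. The 7th vertex is 4.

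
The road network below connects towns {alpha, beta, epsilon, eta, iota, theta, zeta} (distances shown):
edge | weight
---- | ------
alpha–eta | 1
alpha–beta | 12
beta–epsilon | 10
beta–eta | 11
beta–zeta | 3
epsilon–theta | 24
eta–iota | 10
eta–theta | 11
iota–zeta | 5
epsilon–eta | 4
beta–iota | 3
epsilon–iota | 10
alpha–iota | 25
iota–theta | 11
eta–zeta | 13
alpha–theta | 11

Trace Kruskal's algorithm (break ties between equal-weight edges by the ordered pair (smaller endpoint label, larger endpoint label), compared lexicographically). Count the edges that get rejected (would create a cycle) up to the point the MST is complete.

Kruskal's algorithm — process edges by increasing weight (ties by edge label):
alpha–eta (1): add — endpoints in different components.
beta–iota (3): add — endpoints in different components.
beta–zeta (3): add — endpoints in different components.
epsilon–eta (4): add — endpoints in different components.
iota–zeta (5): skip — zeta and iota already connected.
beta–epsilon (10): add — endpoints in different components.
epsilon–iota (10): skip — epsilon and iota already connected.
eta–iota (10): skip — eta and iota already connected.
alpha–theta (11): add — endpoints in different components.
Edges rejected before the tree was complete: 3.

3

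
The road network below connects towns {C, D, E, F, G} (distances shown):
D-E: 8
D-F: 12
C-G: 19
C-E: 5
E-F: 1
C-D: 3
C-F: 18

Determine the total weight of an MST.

Sort edges by weight, then run Kruskal:
E-F (1): add — endpoints in different components.
C-D (3): add — endpoints in different components.
C-E (5): add — endpoints in different components.
D-E (8): skip — D and E already connected.
D-F (12): skip — D and F already connected.
C-F (18): skip — C and F already connected.
C-G (19): add — endpoints in different components.
MST edges: E-F, C-D, C-E, C-G; total weight 1+3+5+19 = 28.

28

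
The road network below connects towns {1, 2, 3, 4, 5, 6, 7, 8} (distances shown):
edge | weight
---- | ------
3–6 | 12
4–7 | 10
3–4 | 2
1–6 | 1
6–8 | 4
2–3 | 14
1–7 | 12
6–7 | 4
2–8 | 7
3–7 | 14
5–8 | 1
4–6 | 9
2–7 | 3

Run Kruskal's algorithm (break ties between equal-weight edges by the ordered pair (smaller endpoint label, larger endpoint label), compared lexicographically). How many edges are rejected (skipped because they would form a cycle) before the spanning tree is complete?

Kruskal's algorithm — process edges by increasing weight (ties by edge label):
1–6 (1): add — endpoints in different components.
5–8 (1): add — endpoints in different components.
3–4 (2): add — endpoints in different components.
2–7 (3): add — endpoints in different components.
6–7 (4): add — endpoints in different components.
6–8 (4): add — endpoints in different components.
2–8 (7): skip — 2 and 8 already connected.
4–6 (9): add — endpoints in different components.
Edges rejected before the tree was complete: 1.

1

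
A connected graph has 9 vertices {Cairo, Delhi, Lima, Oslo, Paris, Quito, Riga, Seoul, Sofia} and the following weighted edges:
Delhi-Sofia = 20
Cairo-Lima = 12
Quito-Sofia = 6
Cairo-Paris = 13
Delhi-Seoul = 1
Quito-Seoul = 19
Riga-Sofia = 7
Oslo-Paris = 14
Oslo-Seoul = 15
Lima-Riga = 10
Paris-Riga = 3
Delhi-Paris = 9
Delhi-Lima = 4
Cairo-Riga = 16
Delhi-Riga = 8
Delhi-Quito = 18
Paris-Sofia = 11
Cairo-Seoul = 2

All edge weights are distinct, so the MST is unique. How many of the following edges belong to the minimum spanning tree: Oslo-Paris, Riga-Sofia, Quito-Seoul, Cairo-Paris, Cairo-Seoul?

Kruskal's algorithm — process edges by increasing weight (ties by edge label):
Delhi-Seoul (1): add — endpoints in different components.
Cairo-Seoul (2): add — endpoints in different components.
Paris-Riga (3): add — endpoints in different components.
Delhi-Lima (4): add — endpoints in different components.
Quito-Sofia (6): add — endpoints in different components.
Riga-Sofia (7): add — endpoints in different components.
Delhi-Riga (8): add — endpoints in different components.
Delhi-Paris (9): skip — Delhi and Paris already connected.
Lima-Riga (10): skip — Riga and Lima already connected.
Paris-Sofia (11): skip — Paris and Sofia already connected.
Cairo-Lima (12): skip — Lima and Cairo already connected.
Cairo-Paris (13): skip — Paris and Cairo already connected.
Oslo-Paris (14): add — endpoints in different components.
MST edge set: {Delhi-Seoul, Cairo-Seoul, Paris-Riga, Delhi-Lima, Quito-Sofia, Riga-Sofia, Delhi-Riga, Oslo-Paris}.
Of the listed edges, {Oslo-Paris, Riga-Sofia, Cairo-Seoul} are in the MST → 3.

3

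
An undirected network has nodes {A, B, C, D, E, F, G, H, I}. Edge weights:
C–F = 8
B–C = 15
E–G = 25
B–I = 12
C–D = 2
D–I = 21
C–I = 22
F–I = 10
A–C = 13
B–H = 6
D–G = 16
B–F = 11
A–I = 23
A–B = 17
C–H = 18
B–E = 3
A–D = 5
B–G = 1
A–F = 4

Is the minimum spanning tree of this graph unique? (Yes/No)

Yes

Sort edges by weight, then run Kruskal:
B–G (1): add — endpoints in different components.
C–D (2): add — endpoints in different components.
B–E (3): add — endpoints in different components.
A–F (4): add — endpoints in different components.
A–D (5): add — endpoints in different components.
B–H (6): add — endpoints in different components.
C–F (8): skip — C and F already connected.
F–I (10): add — endpoints in different components.
B–F (11): add — endpoints in different components.
Every non-tree edge has weight strictly greater than the heaviest edge on the tree path between its endpoints, so the MST is unique.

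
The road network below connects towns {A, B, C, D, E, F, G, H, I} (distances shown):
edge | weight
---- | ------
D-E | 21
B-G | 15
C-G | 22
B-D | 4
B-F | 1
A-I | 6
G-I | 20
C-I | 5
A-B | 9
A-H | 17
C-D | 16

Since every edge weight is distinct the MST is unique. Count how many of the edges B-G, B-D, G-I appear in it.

2

Kruskal: consider edges lightest-first.
B-F (1): add — endpoints in different components.
B-D (4): add — endpoints in different components.
C-I (5): add — endpoints in different components.
A-I (6): add — endpoints in different components.
A-B (9): add — endpoints in different components.
B-G (15): add — endpoints in different components.
C-D (16): skip — C and D already connected.
A-H (17): add — endpoints in different components.
G-I (20): skip — G and I already connected.
D-E (21): add — endpoints in different components.
MST edge set: {B-F, B-D, C-I, A-I, A-B, B-G, A-H, D-E}.
Of the listed edges, {B-G, B-D} are in the MST → 2.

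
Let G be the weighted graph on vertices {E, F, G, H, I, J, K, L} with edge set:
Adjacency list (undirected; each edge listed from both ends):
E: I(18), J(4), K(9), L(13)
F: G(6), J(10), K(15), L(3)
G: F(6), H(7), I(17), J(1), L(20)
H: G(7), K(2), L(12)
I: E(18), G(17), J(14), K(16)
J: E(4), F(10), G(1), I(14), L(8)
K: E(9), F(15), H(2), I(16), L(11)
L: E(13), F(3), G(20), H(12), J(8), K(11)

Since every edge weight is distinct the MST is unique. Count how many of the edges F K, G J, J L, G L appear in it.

1

Kruskal's algorithm — process edges by increasing weight (ties by edge label):
G J (1): add — endpoints in different components.
H K (2): add — endpoints in different components.
F L (3): add — endpoints in different components.
E J (4): add — endpoints in different components.
F G (6): add — endpoints in different components.
G H (7): add — endpoints in different components.
J L (8): skip — J and L already connected.
E K (9): skip — E and K already connected.
F J (10): skip — F and J already connected.
K L (11): skip — K and L already connected.
H L (12): skip — H and L already connected.
E L (13): skip — E and L already connected.
I J (14): add — endpoints in different components.
MST edge set: {G J, H K, F L, E J, F G, G H, I J}.
Of the listed edges, {G J} are in the MST → 1.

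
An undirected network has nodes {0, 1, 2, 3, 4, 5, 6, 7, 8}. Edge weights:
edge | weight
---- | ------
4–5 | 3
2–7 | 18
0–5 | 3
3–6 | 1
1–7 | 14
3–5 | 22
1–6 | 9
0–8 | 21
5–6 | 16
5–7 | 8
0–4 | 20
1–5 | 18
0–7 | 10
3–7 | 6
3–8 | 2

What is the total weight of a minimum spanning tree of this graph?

50

Kruskal's algorithm — process edges by increasing weight (ties by edge label):
3–6 (1): add — endpoints in different components.
3–8 (2): add — endpoints in different components.
0–5 (3): add — endpoints in different components.
4–5 (3): add — endpoints in different components.
3–7 (6): add — endpoints in different components.
5–7 (8): add — endpoints in different components.
1–6 (9): add — endpoints in different components.
0–7 (10): skip — 0 and 7 already connected.
1–7 (14): skip — 1 and 7 already connected.
5–6 (16): skip — 5 and 6 already connected.
1–5 (18): skip — 1 and 5 already connected.
2–7 (18): add — endpoints in different components.
MST edges: 3–6, 3–8, 0–5, 4–5, 3–7, 5–7, 1–6, 2–7; total weight 1+2+3+3+6+8+9+18 = 50.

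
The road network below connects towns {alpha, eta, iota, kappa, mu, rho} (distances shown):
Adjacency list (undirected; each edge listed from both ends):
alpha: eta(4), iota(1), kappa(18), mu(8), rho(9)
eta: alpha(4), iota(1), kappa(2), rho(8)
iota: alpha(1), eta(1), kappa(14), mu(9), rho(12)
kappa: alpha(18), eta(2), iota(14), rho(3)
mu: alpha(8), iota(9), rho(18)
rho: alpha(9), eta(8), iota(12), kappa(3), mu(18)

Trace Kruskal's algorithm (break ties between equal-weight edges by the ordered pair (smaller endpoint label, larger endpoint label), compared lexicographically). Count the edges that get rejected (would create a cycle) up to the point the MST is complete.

1

Kruskal's algorithm — process edges by increasing weight (ties by edge label):
alpha–iota (1): add — endpoints in different components.
eta–iota (1): add — endpoints in different components.
eta–kappa (2): add — endpoints in different components.
kappa–rho (3): add — endpoints in different components.
alpha–eta (4): skip — alpha and eta already connected.
alpha–mu (8): add — endpoints in different components.
Edges rejected before the tree was complete: 1.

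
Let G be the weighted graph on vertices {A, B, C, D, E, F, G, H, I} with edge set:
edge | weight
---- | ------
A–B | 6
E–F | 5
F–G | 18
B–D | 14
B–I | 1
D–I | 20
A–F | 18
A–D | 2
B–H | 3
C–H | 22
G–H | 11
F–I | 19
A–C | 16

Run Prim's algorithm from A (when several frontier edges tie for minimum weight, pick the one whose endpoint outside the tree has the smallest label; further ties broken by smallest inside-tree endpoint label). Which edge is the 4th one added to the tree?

Grow the tree from A using Prim:
Step 1: cheapest edge leaving the tree is A–D (2); add D.
Step 2: cheapest edge leaving the tree is A–B (6); add B.
Step 3: cheapest edge leaving the tree is B–I (1); add I.
Step 4: cheapest edge leaving the tree is B–H (3); add H.
Step 5: cheapest edge leaving the tree is G–H (11); add G.
Step 6: cheapest edge leaving the tree is A–C (16); add C.
Step 7: cheapest edge leaving the tree is A–F (18); add F.
Step 8: cheapest edge leaving the tree is E–F (5); add E.
The 4th edge added is B–H.

B-H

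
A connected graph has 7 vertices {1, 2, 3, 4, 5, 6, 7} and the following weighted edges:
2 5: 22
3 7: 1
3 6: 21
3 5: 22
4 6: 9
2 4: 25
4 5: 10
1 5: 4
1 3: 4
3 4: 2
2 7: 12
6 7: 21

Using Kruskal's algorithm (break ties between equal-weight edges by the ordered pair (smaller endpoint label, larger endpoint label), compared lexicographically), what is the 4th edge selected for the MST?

Sort edges by weight, then run Kruskal:
3 7 (1): add. Components now {1} {2} {3,7} {4} {5} {6}
3 4 (2): add. Components now {1} {2} {3,4,7} {5} {6}
1 3 (4): add. Components now {1,3,4,7} {2} {5} {6}
1 5 (4): add. Components now {1,3,4,5,7} {2} {6}
4 6 (9): add. Components now {1,3,4,5,6,7} {2}
4 5 (10): skip — 4 and 5 already connected.
2 7 (12): add. Components now {1,2,3,4,5,6,7}
The 4th edge added is 1 5.

1-5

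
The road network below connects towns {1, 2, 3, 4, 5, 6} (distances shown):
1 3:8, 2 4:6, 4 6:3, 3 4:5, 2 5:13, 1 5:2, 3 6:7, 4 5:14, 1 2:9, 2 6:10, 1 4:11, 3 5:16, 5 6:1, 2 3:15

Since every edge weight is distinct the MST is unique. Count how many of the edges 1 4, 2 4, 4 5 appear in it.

1

Kruskal's algorithm — process edges by increasing weight (ties by edge label):
5 6 (1): add — endpoints in different components.
1 5 (2): add — endpoints in different components.
4 6 (3): add — endpoints in different components.
3 4 (5): add — endpoints in different components.
2 4 (6): add — endpoints in different components.
MST edge set: {5 6, 1 5, 4 6, 3 4, 2 4}.
Of the listed edges, {2 4} are in the MST → 1.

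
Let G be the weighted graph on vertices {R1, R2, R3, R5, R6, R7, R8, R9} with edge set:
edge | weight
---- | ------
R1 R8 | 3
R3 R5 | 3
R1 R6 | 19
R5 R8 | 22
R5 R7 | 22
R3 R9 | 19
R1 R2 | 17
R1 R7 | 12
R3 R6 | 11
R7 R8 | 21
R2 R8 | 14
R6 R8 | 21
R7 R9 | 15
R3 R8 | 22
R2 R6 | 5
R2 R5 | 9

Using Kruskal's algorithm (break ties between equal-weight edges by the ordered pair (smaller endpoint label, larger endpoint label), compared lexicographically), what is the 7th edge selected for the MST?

R7-R9

Kruskal: consider edges lightest-first.
R1 R8 (3): add — endpoints in different components.
R3 R5 (3): add — endpoints in different components.
R2 R6 (5): add — endpoints in different components.
R2 R5 (9): add — endpoints in different components.
R3 R6 (11): skip — R6 and R3 already connected.
R1 R7 (12): add — endpoints in different components.
R2 R8 (14): add — endpoints in different components.
R7 R9 (15): add — endpoints in different components.
The 7th edge added is R7 R9.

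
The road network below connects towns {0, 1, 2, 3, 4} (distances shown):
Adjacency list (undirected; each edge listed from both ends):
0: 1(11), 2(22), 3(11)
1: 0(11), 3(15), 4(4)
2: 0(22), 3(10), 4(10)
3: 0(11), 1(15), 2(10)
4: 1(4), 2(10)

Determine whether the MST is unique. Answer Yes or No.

Kruskal's algorithm — process edges by increasing weight (ties by edge label):
1—4 (4): add. Components now {0} {1,4} {2} {3}
2—3 (10): add. Components now {0} {1,4} {2,3}
2—4 (10): add. Components now {0} {1,2,3,4}
0—1 (11): add. Components now {0,1,2,3,4}
Non-tree edge 0—3 has weight 11, equal to the heaviest edge on its tree cycle — swapping gives another MST of the same weight. Not unique.

No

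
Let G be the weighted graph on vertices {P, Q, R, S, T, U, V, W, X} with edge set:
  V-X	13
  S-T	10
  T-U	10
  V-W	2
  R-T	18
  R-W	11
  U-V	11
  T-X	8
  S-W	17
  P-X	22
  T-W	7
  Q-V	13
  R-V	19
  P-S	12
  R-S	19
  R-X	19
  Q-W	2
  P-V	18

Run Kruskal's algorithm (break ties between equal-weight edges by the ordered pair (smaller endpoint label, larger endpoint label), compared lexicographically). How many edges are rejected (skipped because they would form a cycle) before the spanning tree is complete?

Kruskal: consider edges lightest-first.
Q-W (2): add — endpoints in different components.
V-W (2): add — endpoints in different components.
T-W (7): add — endpoints in different components.
T-X (8): add — endpoints in different components.
S-T (10): add — endpoints in different components.
T-U (10): add — endpoints in different components.
R-W (11): add — endpoints in different components.
U-V (11): skip — V and U already connected.
P-S (12): add — endpoints in different components.
Edges rejected before the tree was complete: 1.

1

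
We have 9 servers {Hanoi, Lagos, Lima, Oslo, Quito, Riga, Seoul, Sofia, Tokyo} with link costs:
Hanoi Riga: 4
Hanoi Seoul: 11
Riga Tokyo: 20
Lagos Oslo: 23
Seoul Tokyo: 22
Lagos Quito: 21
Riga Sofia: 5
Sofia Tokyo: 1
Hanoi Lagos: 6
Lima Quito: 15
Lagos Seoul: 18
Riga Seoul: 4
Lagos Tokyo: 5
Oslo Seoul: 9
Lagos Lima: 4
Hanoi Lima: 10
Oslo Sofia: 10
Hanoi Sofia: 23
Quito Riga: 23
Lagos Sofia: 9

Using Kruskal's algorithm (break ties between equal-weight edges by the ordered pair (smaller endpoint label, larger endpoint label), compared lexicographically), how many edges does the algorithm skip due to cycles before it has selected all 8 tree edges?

Kruskal's algorithm — process edges by increasing weight (ties by edge label):
Sofia Tokyo (1): add — endpoints in different components.
Hanoi Riga (4): add — endpoints in different components.
Lagos Lima (4): add — endpoints in different components.
Riga Seoul (4): add — endpoints in different components.
Lagos Tokyo (5): add — endpoints in different components.
Riga Sofia (5): add — endpoints in different components.
Hanoi Lagos (6): skip — Hanoi and Lagos already connected.
Lagos Sofia (9): skip — Sofia and Lagos already connected.
Oslo Seoul (9): add — endpoints in different components.
Hanoi Lima (10): skip — Hanoi and Lima already connected.
Oslo Sofia (10): skip — Sofia and Oslo already connected.
Hanoi Seoul (11): skip — Hanoi and Seoul already connected.
Lima Quito (15): add — endpoints in different components.
Edges rejected before the tree was complete: 5.

5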